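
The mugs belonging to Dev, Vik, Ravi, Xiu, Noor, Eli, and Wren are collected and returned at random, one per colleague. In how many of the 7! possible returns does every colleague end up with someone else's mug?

1854

Count assignments avoiding every fixed point. For any j of the 7 colleagues fixed to their own mug, the other 7−j can be arranged in (7−j)! ways.
By inclusion–exclusion this is Σ_{j=0}^{7} (−1)^j C(7,j)·(7−j)!.
Computing: 5040 − 5040 + 2520 − 840 + 210 − 42 + 7 − 1 = 1854.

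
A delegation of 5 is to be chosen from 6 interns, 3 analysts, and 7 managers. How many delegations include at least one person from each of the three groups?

Total 5-person selections from all 16: C(16,5) = 4368.
Subtract selections that omit an entire group: no interns → C(10,5) = 252; no analysts → C(13,5) = 1287; no managers → C(9,5) = 126.
Add back selections omitting two groups (i.e. drawn from a single group): C(6,5) + C(3,5) + C(7,5) = 27.
By inclusion–exclusion: 4368 − 1665 + 27 = 2730.

2730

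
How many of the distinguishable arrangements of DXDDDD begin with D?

5

Fix D in the first position and arrange the remaining 5 letters.
Those 5 letters have D appearing 4 times, giving (5)!/(4!) = 5.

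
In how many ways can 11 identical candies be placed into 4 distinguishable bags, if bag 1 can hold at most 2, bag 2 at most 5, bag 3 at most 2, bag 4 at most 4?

Ignoring the caps, the number of non-negative solutions to x_1+…+x_4 = 11 is C(14,3) = 364.
Subtract solutions that violate a single cap (substitute x_i' = x_i − (cap_i+1)): x_1 ≥ 3 gives C(11,3) = 165; x_2 ≥ 6 gives C(8,3) = 56; x_3 ≥ 3 gives C(11,3) = 165; x_4 ≥ 5 gives C(9,3) = 84. Together 470.
Add back pairs where two caps are both exceeded: 10 + 56 + 20 + 10 + 1 + 20 = 117.
Subtract triples: 0 + 0 + 1 + 0 = 1.
By inclusion–exclusion the count is 364 − 470 + 117 − 1 = 10.

10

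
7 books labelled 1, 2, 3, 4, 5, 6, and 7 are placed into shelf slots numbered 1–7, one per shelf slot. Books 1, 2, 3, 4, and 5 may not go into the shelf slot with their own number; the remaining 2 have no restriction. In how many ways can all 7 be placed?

2428

Let Aᵢ (for 1 ≤ i ≤ 5) be the placements that put book i in its forbidden shelf slot. Any j of these fix j positions, leaving (7−j)! ways to fill the rest, and there are C(5,j) ways to pick which j.
By inclusion–exclusion, the number of valid placements is Σ_{j=0}^{5} (−1)^j C(5,j)·(7−j)!.
Computing: 5040 − 3600 + 1200 − 240 + 30 − 2 = 2428.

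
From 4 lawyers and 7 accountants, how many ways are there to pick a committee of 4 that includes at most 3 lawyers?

Split by how many lawyers are chosen (0 through 3).
Sum: C(4,0)·C(7,4) + C(4,1)·C(7,3) + C(4,2)·C(7,2) + C(4,3)·C(7,1) = 35 + 140 + 126 + 28 = 329.

329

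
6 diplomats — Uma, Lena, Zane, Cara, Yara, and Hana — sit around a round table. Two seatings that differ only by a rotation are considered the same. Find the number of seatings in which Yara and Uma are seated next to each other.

48

Glue Yara and Uma into a block (2 internal orders). Seating 5 units around a circle gives (4)! arrangements.
So 2 × (4)! = 2 × 24 = 48.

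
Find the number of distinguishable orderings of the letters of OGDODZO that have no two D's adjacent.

There are 7!/(3!·2!) = 420 arrangements of OGDODZO in total.
If the two D's are adjacent, glue them into one block, leaving 6 items to arrange: (6)!/(3!) = 120 ways.
Subtracting, 420 − 120 = 300 arrangements keep the D's apart.

300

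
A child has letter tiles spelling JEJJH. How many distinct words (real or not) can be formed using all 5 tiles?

20

JEJJH has 5 letters with J appearing 3 times.
The number of distinct arrangements is 5!/(3!) = 120/6 = 20.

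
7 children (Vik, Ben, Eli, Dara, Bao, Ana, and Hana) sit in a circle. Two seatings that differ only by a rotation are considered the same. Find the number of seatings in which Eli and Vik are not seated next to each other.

480

All circular seatings of 7 people number (6)! = 720.
Seatings with Eli beside Vik: treat them as a block with 2 internal orders, giving 2 × (5)! = 240.
Subtracting, 720 − 240 = 480.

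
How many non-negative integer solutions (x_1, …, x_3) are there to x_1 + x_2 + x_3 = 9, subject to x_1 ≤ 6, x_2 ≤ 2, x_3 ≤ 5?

12

By stars and bars, unrestricted non-negative solutions to x_1+…+x_3 = 9 number C(9+2,2) = 55.
Subtract solutions that violate a single cap (substitute x_i' = x_i − (cap_i+1)): x_1 ≥ 7 gives C(4,2) = 6; x_2 ≥ 3 gives C(8,2) = 28; x_3 ≥ 6 gives C(5,2) = 10. Together 44.
Add back pairs where two caps are both exceeded: 0 + 0 + 1 = 1.
By inclusion–exclusion the count is 55 − 44 + 1 = 12.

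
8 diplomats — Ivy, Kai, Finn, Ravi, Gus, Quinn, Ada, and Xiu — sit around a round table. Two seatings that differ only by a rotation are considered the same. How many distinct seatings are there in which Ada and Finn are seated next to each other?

Glue Ada and Finn into a block (2 internal orders). Seating 7 units around a circle gives (6)! arrangements.
So 2 × (6)! = 2 × 720 = 1440.

1440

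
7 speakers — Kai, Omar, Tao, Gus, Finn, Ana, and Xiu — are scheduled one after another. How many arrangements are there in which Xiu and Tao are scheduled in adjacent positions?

1440

Glue Xiu and Tao into one block (2 internal orders), leaving 6 units to arrange in a row.
That gives 2 × 6! = 2 × 720 = 1440.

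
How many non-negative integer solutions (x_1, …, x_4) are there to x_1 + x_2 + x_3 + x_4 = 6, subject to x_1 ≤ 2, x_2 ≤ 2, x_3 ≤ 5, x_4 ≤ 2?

By stars and bars, unrestricted non-negative solutions to x_1+…+x_4 = 6 number C(6+3,3) = 84.
Subtract solutions that violate a single cap (substitute x_i' = x_i − (cap_i+1)): x_1 ≥ 3 gives C(6,3) = 20; x_2 ≥ 3 gives C(6,3) = 20; x_3 ≥ 6 gives C(3,3) = 1; x_4 ≥ 3 gives C(6,3) = 20. Together 61.
Add back pairs where two caps are both exceeded: 1 + 0 + 1 + 0 + 1 + 0 = 3.
By inclusion–exclusion the count is 84 − 61 + 3 = 26.

26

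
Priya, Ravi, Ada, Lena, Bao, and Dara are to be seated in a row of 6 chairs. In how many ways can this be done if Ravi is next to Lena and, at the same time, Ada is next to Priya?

96

Treat {Ravi,Lena} as one block (2 orders) and {Ada,Priya} as another (2 orders).
That leaves 4 units to arrange: 2 × 2 × 4! = 4 × 24 = 96.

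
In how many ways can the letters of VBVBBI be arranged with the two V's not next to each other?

40

There are 6!/(3!·2!) = 60 arrangements of VBVBBI in total.
If the two V's are adjacent, glue them into one block, leaving 5 items to arrange: (5)!/(3!) = 20 ways.
Hence 60 − 20 = 40.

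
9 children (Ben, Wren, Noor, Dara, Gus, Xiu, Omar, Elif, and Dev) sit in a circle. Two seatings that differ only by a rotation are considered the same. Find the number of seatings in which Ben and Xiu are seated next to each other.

Glue Ben and Xiu into a block (2 internal orders). Seating 8 units around a circle gives (7)! arrangements.
So 2 × (7)! = 2 × 5040 = 10080.

10080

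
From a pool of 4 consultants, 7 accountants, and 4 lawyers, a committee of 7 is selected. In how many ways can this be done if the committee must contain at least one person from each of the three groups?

Total 7-person selections from all 15: C(15,7) = 6435.
Subtract selections that omit an entire group: no consultants → C(11,7) = 330; no accountants → C(8,7) = 8; no lawyers → C(11,7) = 330.
Add back selections omitting two groups (i.e. drawn from a single group): C(4,7) + C(7,7) + C(4,7) = 1.
By inclusion–exclusion: 6435 − 668 + 1 = 5768.

5768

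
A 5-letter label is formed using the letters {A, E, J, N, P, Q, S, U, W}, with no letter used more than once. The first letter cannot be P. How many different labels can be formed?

The first letter has 9−1 = 8 choices (anything except P).
The remaining 4 letters are filled from the other 8 symbols without repetition: 8 × 7 × 6 × 5 = 1680.
Total: 8 × 1680 = 13440.

13440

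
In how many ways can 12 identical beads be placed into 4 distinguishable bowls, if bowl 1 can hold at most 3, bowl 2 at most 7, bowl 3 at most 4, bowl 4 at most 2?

Ignoring the caps, the number of non-negative solutions to x_1+…+x_4 = 12 is C(15,3) = 455.
Subtract solutions that violate a single cap (substitute x_i' = x_i − (cap_i+1)): x_1 ≥ 4 gives C(11,3) = 165; x_2 ≥ 8 gives C(7,3) = 35; x_3 ≥ 5 gives C(10,3) = 120; x_4 ≥ 3 gives C(12,3) = 220. Together 540.
Add back pairs where two caps are both exceeded: 1 + 20 + 56 + 0 + 4 + 35 = 116.
Subtract triples: 0 + 0 + 1 + 0 = 1.
By inclusion–exclusion the count is 455 − 540 + 116 − 1 = 30.

30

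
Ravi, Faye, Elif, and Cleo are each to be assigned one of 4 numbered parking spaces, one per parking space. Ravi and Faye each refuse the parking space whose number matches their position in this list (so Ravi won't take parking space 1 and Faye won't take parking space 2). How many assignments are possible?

14

Let Aᵢ (for i ∈ {1, 2}) be the placements that put person i in their forbidden parking space. Any j of these fix j positions, leaving (4−j)! ways to fill the rest, and there are C(2,j) ways to pick which j.
By inclusion–exclusion, the number of valid placements is Σ_{j=0}^{2} (−1)^j C(2,j)·(4−j)!.
Computing: 24 − 12 + 2 = 14.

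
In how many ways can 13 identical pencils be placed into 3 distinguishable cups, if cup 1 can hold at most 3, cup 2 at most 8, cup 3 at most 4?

6

By stars and bars, unrestricted non-negative solutions to x_1+…+x_3 = 13 number C(13+2,2) = 105.
Subtract solutions that violate a single cap (substitute x_i' = x_i − (cap_i+1)): x_1 ≥ 4 gives C(11,2) = 55; x_2 ≥ 9 gives C(6,2) = 15; x_3 ≥ 5 gives C(10,2) = 45. Together 115.
Add back pairs where two caps are both exceeded: 1 + 15 + 0 = 16.
By inclusion–exclusion the count is 105 − 115 + 16 = 6.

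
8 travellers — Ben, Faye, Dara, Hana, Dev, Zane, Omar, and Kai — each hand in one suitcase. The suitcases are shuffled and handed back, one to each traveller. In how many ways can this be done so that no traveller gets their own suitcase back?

Count assignments avoiding every fixed point. For any j of the 8 travellers fixed to their own suitcase, the other 8−j can be arranged in (8−j)! ways.
By inclusion–exclusion this is Σ_{j=0}^{8} (−1)^j C(8,j)·(8−j)!.
Computing: 40320 − 40320 + 20160 − 6720 + 1680 − 336 + 56 − 8 + 1 = 14833.

14833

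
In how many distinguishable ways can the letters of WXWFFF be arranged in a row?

Letter multiplicities in WXWFFF: F×3, W×2, X×1.
Dividing 6! = 720 by 3!·2! = 12 for the repeated letters gives 60.

60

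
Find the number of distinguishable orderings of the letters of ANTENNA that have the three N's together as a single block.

Treat the 3 copies of N as a single block. The multiset to arrange is then {NNN, A, A, E, T}, 5 items in all.
That gives (5)!/(2!) = 60 arrangements.

60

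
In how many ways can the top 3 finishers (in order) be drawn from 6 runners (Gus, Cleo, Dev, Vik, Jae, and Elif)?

This is an ordered selection of 3 from 6: P(6,3).
That gives 6 × 5 × 4 = 120.

120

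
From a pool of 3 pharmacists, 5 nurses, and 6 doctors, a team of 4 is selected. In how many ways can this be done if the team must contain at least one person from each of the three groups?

Unrestricted: C(14,4) = 1001 ways to pick any 4 of the 14.
Selections missing a whole group: no pharmacists → C(11,4) = 330; no nurses → C(9,4) = 126; no doctors → C(8,4) = 70.
Add back selections omitting two groups (i.e. drawn from a single group): C(3,4) + C(5,4) + C(6,4) = 20.
By inclusion–exclusion: 1001 − 526 + 20 = 495.

495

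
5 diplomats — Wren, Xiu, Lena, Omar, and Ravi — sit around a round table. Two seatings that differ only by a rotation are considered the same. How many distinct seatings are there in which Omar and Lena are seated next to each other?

Glue Omar and Lena into a block (2 internal orders). Seating 4 units around a circle gives (3)! arrangements.
So 2 × (3)! = 2 × 6 = 12.

12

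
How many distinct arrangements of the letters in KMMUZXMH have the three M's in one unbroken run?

Treat the 3 copies of M as a single block. The multiset to arrange is then {MMM, H, K, U, X, Z}, 6 items in all.
All 6 items are distinct, so there are (6)! = 720 arrangements.

720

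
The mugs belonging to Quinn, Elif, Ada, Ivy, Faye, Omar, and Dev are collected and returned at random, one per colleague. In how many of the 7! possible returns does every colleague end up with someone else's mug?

1854

This is the derangement count D_7: permutations of 7 items with no fixed point.
By inclusion–exclusion this is Σ_{j=0}^{7} (−1)^j C(7,j)·(7−j)!.
Computing: 5040 − 5040 + 2520 − 840 + 210 − 42 + 7 − 1 = 1854.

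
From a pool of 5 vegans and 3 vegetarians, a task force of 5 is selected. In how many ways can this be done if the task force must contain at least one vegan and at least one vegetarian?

55

With no constraint there are C(8,5) = 56 possible selections.
Selections missing a whole group: no vegans → C(3,5) = 0; no vegetarians → C(5,5) = 1.
Both groups omitted at once is impossible, so 56 − 1 = 55.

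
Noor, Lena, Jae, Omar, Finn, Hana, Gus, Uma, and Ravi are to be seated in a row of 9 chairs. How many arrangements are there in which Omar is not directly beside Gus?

Of the 9! = 362880 arrangements, those with Omar and Gus adjacent number 2 × 8! = 80640 (treat the pair as a block with 2 internal orders).
So 362880 − 80640 = 282240 arrangements keep them apart.

282240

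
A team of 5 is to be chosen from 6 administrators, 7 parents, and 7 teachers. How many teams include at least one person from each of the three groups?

With no constraint there are C(20,5) = 15504 possible selections.
Selections missing a whole group: no administrators → C(14,5) = 2002; no parents → C(13,5) = 1287; no teachers → C(13,5) = 1287.
Add back selections omitting two groups (i.e. drawn from a single group): C(6,5) + C(7,5) + C(7,5) = 48.
By inclusion–exclusion: 15504 − 4576 + 48 = 10976.

10976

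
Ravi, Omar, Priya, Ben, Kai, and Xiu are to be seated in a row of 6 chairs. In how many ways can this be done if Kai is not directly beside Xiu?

Of the 6! = 720 arrangements, those with Kai and Xiu adjacent number 2 × 5! = 240 (treat the pair as a block with 2 internal orders).
Complementary counting: 720 − 240 = 480.

480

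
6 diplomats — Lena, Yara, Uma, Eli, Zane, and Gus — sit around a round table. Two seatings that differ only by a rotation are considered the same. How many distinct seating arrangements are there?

120

Around a circle, 6 distinct people have 6!/6 = (5)! = 120 rotationally distinct seatings.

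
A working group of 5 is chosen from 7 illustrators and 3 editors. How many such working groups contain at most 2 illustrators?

21

Split by how many illustrators are chosen (0 through 2).
Sum: C(7,0)·C(3,5) + C(7,1)·C(3,4) + C(7,2)·C(3,3) = 0 + 0 + 21 = 21.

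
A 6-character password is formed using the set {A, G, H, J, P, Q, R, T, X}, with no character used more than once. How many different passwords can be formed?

With no repetition, fill the 6 characters in order: 9 choices, then 8, down to 4.
9 × 8 × 7 × 6 × 5 × 4 = 60480.

60480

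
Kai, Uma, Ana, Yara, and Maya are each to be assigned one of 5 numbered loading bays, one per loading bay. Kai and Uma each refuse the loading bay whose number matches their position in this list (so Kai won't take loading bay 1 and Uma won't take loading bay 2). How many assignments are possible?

Let Aᵢ (for i ∈ {1, 2}) be the placements that put person i in their forbidden loading bay. Any j of these fix j positions, leaving (5−j)! ways to fill the rest, and there are C(2,j) ways to pick which j.
By inclusion–exclusion, the number of valid placements is Σ_{j=0}^{2} (−1)^j C(2,j)·(5−j)!.
Computing: 120 − 48 + 6 = 78.

78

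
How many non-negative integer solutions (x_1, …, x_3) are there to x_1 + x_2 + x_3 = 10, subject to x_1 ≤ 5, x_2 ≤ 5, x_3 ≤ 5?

Ignoring the caps, the number of non-negative solutions to x_1+…+x_3 = 10 is C(12,2) = 66.
Subtract solutions that violate a single cap (substitute x_i' = x_i − (cap_i+1)): x_1 ≥ 6 gives C(6,2) = 15; x_2 ≥ 6 gives C(6,2) = 15; x_3 ≥ 6 gives C(6,2) = 15. Together 45.
No two caps can be exceeded simultaneously, so the pair terms are all 0.
By inclusion–exclusion the count is 66 − 45 + 0 = 21.

21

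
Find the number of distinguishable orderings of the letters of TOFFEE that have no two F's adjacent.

Total arrangements of TOFFEE: 6!/(2!·2!) = 180.
Arrangements with the F's together: treat FF as one letter, giving (5)!/(2!) = 60.
Hence 180 − 60 = 120.

120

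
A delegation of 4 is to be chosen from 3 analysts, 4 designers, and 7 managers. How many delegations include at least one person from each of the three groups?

462

Total 4-person selections from all 14: C(14,4) = 1001.
Subtract selections that omit an entire group: no analysts → C(11,4) = 330; no designers → C(10,4) = 210; no managers → C(7,4) = 35.
Add back selections omitting two groups (i.e. drawn from a single group): C(3,4) + C(4,4) + C(7,4) = 36.
By inclusion–exclusion: 1001 − 575 + 36 = 462.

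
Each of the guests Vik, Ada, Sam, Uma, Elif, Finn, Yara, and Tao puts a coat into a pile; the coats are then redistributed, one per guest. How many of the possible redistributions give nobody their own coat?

Count assignments avoiding every fixed point. For any j of the 8 guests fixed to their own coat, the other 8−j can be arranged in (8−j)! ways.
By inclusion–exclusion this is Σ_{j=0}^{8} (−1)^j C(8,j)·(8−j)!.
Computing: 40320 − 40320 + 20160 − 6720 + 1680 − 336 + 56 − 8 + 1 = 14833.

14833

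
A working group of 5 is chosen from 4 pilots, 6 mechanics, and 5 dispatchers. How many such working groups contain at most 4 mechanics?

2997

Split by how many mechanics are chosen (0 through 4).
Sum: C(6,0)·C(9,5) + C(6,1)·C(9,4) + C(6,2)·C(9,3) + C(6,3)·C(9,2) + C(6,4)·C(9,1) = 126 + 756 + 1260 + 720 + 135 = 2997.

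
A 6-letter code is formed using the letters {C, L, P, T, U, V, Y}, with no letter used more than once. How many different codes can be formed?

With no repetition, fill the 6 letters in order: 7 choices, then 6, down to 2.
7 × 6 × 5 × 4 × 3 × 2 = 5040.

5040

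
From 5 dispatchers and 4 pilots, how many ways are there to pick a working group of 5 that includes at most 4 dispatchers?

Split by how many dispatchers are chosen (0 through 4).
Sum: C(5,0)·C(4,5) + C(5,1)·C(4,4) + C(5,2)·C(4,3) + C(5,3)·C(4,2) + C(5,4)·C(4,1) = 0 + 5 + 40 + 60 + 20 = 125.

125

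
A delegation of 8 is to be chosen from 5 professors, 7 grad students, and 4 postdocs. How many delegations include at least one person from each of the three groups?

12201

Unrestricted: C(16,8) = 12870 ways to pick any 8 of the 16.
Selections missing a whole group: no professors → C(11,8) = 165; no grad students → C(9,8) = 9; no postdocs → C(12,8) = 495.
Add back selections omitting two groups (i.e. drawn from a single group): C(5,8) + C(7,8) + C(4,8) = 0.
By inclusion–exclusion: 12870 − 669 + 0 = 12201.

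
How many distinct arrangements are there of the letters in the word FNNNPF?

60

The 6 letters of FNNNPF have repeats: F appearing twice and N appearing 3 times.
So there are 6! / (3!·2!) = 60 distinguishable arrangements.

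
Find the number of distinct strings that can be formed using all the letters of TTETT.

5

TTETT has 5 letters with T appearing 4 times.
Dividing 5! = 120 by 4! = 24 for the repeated letters gives 5.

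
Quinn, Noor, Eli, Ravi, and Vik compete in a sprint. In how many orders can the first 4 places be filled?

There are 5 choices for 1st place, 4 for 2nd, and so on down to 2 for position 4.
That gives 5 × 4 × 3 × 2 = 120.

120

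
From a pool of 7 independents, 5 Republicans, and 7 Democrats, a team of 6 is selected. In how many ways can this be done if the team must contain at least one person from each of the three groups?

22295

With no constraint there are C(19,6) = 27132 possible selections.
Subtract selections that omit an entire group: no independents → C(12,6) = 924; no Republicans → C(14,6) = 3003; no Democrats → C(12,6) = 924.
Add back selections omitting two groups (i.e. drawn from a single group): C(7,6) + C(5,6) + C(7,6) = 14.
By inclusion–exclusion: 27132 − 4851 + 14 = 22295.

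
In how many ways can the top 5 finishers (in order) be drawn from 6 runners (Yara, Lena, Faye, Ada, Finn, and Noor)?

This is an ordered selection of 5 from 6: P(6,5).
That gives 6 × 5 × 4 × 3 × 2 = 720.

720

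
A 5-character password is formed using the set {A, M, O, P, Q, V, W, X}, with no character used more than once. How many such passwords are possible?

6720

With no repetition, fill the 5 characters in order: 8 choices, then 7, down to 4.
That product is 8 × 7 × 6 × 5 × 4 = 6720.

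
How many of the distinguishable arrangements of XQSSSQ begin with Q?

20

With the first slot taken by Q, it remains to arrange the other 5 letters (XSSSQ).
Those 5 letters have S appearing 3 times, giving (5)!/(3!) = 20.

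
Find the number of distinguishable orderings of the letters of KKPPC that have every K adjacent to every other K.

Treat the 2 copies of K as a single block. The multiset to arrange is then {KK, C, P, P}, 4 items in all.
That gives (4)!/(2!) = 12 arrangements.

12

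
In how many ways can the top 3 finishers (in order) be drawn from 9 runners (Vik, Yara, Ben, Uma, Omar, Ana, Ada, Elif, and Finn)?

504

There are 9 choices for 1st place, 8 for 2nd, and 7 for 3rd.
That gives 9 × 8 × 7 = 504.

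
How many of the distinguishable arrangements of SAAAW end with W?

4

With the last slot taken by W, it remains to arrange the other 4 letters (SAAA).
Those 4 letters have A appearing 3 times, giving (4)!/(3!) = 4.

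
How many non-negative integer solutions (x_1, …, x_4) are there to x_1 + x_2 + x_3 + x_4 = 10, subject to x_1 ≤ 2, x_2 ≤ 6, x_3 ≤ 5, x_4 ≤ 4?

70

Without the upper bounds there are C(13,3) = 286 ways to split 10 among 4 variables.
Subtract solutions that violate a single cap (substitute x_i' = x_i − (cap_i+1)): x_1 ≥ 3 gives C(10,3) = 120; x_2 ≥ 7 gives C(6,3) = 20; x_3 ≥ 6 gives C(7,3) = 35; x_4 ≥ 5 gives C(8,3) = 56. Together 231.
Add back pairs where two caps are both exceeded: 1 + 4 + 10 + 0 + 0 + 0 = 15.
By inclusion–exclusion the count is 286 − 231 + 15 = 70.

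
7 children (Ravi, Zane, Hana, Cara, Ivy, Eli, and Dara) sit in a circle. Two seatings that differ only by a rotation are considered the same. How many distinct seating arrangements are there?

Around a circle, 7 distinct people have 7!/7 = (6)! = 720 rotationally distinct seatings.

720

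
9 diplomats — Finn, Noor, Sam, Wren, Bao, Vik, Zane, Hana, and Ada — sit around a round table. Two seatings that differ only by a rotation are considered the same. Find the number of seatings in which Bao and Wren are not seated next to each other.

30240

Without the restriction there are (8)! = 40320 seatings.
Those with Bao next to Wren: fuse the pair into one unit and seat 8 units around a circle — 2·(7)! = 10080.
Subtracting, 40320 − 10080 = 30240.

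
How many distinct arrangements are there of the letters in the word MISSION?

Letter multiplicities in MISSION: I×2, M×1, N×1, O×1, S×2.
So there are 7! / (2!·2!) = 1260 distinguishable arrangements.

1260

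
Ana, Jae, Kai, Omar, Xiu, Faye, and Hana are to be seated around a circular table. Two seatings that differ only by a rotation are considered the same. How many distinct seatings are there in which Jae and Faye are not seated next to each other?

Without the restriction there are (6)! = 720 seatings.
Seatings with Jae beside Faye: treat them as a block with 2 internal orders, giving 2 × (5)! = 240.
Subtracting, 720 − 240 = 480.

480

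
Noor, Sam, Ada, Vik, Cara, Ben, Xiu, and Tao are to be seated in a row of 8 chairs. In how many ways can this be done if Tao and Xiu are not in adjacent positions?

30240

Of the 8! = 40320 arrangements, those with Tao and Xiu adjacent number 2 × 7! = 10080 (treat the pair as a block with 2 internal orders).
So 40320 − 10080 = 30240 arrangements keep them apart.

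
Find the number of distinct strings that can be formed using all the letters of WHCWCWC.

140

Letter multiplicities in WHCWCWC: C×3, H×1, W×3.
Dividing 7! = 5040 by 3!·3! = 36 for the repeated letters gives 140.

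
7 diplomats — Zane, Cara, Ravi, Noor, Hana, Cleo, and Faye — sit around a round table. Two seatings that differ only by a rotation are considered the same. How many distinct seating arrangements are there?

720

Around a circle, 7 distinct people have 7!/7 = (6)! = 720 rotationally distinct seatings.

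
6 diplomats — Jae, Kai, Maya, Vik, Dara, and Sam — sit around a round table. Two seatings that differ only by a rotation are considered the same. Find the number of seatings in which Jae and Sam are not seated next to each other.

Without the restriction there are (5)! = 120 seatings.
Those with Jae next to Sam: fuse the pair into one unit and seat 5 units around a circle — 2·(4)! = 48.
Subtracting, 120 − 48 = 72.

72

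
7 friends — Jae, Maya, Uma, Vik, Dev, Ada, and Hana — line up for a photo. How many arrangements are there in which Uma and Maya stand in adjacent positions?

Place the 5 others and the Uma-Maya pair as 6 objects in a line; the pair has 2 internal arrangements.
That gives 2 × 6! = 2 × 720 = 1440.

1440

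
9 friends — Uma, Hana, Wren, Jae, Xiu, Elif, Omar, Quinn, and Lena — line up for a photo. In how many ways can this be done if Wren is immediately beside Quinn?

Treat {Wren, Quinn} as a single unit. There are 8 units to order, and the pair itself can be ordered 2 ways.
So the count is 2·(8)! = 80640.

80640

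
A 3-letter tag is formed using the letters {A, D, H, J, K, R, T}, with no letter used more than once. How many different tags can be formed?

210

With no repetition, fill the 3 letters in order: 7 choices, then 6, down to 5.
That product is 7 × 6 × 5 = 210.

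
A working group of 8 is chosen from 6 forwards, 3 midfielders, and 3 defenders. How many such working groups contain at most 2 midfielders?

Split by how many midfielders are chosen (0 through 2).
Sum: C(3,0)·C(9,8) + C(3,1)·C(9,7) + C(3,2)·C(9,6) = 9 + 108 + 252 = 369.

369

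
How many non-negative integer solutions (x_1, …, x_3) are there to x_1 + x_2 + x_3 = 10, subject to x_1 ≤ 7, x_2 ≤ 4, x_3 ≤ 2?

9

Without the upper bounds there are C(12,2) = 66 ways to split 10 among 3 variables.
Subtract solutions that violate a single cap (substitute x_i' = x_i − (cap_i+1)): x_1 ≥ 8 gives C(4,2) = 6; x_2 ≥ 5 gives C(7,2) = 21; x_3 ≥ 3 gives C(9,2) = 36. Together 63.
Add back pairs where two caps are both exceeded: 0 + 0 + 6 = 6.
By inclusion–exclusion the count is 66 − 63 + 6 = 9.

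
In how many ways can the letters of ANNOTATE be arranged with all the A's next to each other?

1260

Treat the 2 copies of A as a single block. The multiset to arrange is then {AA, E, N, N, O, T, T}, 7 items in all.
That gives (7)!/(2!·2!) = 1260 arrangements.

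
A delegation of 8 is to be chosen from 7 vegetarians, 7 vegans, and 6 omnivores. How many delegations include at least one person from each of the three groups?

120393

With no constraint there are C(20,8) = 125970 possible selections.
Selections missing a whole group: no vegetarians → C(13,8) = 1287; no vegans → C(13,8) = 1287; no omnivores → C(14,8) = 3003.
Add back selections omitting two groups (i.e. drawn from a single group): C(7,8) + C(7,8) + C(6,8) = 0.
By inclusion–exclusion: 125970 − 5577 + 0 = 120393.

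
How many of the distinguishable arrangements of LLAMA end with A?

12

With the last slot taken by A, it remains to arrange the other 4 letters (LLMA).
Those 4 letters have L appearing twice, giving (4)!/(2!) = 12.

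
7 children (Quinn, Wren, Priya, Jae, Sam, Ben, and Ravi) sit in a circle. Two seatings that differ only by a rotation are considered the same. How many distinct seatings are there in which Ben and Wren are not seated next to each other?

All circular seatings of 7 people number (6)! = 720.
Seatings with Ben beside Wren: treat them as a block with 2 internal orders, giving 2 × (5)! = 240.
Subtracting, 720 − 240 = 480.

480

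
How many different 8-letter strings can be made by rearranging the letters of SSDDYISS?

840

Letter multiplicities in SSDDYISS: D×2, I×1, S×4, Y×1.
The number of distinct arrangements is 8!/(4!·2!) = 40320/48 = 840.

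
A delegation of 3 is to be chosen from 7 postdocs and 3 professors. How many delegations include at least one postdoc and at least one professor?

84

Unrestricted: C(10,3) = 120 ways to pick any 3 of the 10.
Selections missing a whole group: no postdocs → C(3,3) = 1; no professors → C(7,3) = 35.
Both groups omitted at once is impossible, so 120 − 36 = 84.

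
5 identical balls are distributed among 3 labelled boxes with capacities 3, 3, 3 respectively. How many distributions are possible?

12

Without the upper bounds there are C(7,2) = 21 ways to split 5 among 3 boxes.
Subtract solutions that violate a single cap (substitute x_i' = x_i − (cap_i+1)): x_1 ≥ 4 gives C(3,2) = 3; x_2 ≥ 4 gives C(3,2) = 3; x_3 ≥ 4 gives C(3,2) = 3. Together 9.
No two caps can be exceeded simultaneously, so the pair terms are all 0.
By inclusion–exclusion the count is 21 − 9 + 0 = 12.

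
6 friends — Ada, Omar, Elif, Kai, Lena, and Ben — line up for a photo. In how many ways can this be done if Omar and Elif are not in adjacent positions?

Of the 6! = 720 arrangements, those with Omar and Elif adjacent number 2 × 5! = 240 (treat the pair as a block with 2 internal orders).
Complementary counting: 720 − 240 = 480.

480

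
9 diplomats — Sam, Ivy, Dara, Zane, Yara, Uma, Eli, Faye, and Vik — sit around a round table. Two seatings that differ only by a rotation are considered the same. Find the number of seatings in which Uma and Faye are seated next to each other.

10080

Treat {Uma, Faye} as one unit (2 internal orders) and seat the resulting 8 units around the table: (7)! circular arrangements.
So 2 × (7)! = 2 × 5040 = 10080.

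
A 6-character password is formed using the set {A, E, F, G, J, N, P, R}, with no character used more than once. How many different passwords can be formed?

20160

This is a permutation of 6 out of 8: P(8,6) = 8!/2!.
That product is 8 × 7 × 6 × 5 × 4 × 3 = 20160.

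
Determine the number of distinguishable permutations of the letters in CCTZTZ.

90

The 6 letters of CCTZTZ have repeats: C appearing twice, T appearing twice, and Z appearing twice.
Dividing 6! = 720 by 2!·2!·2! = 8 for the repeated letters gives 90.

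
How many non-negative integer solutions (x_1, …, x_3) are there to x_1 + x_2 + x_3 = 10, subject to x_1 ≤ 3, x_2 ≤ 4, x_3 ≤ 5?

6

Ignoring the caps, the number of non-negative solutions to x_1+…+x_3 = 10 is C(12,2) = 66.
Subtract solutions that violate a single cap (substitute x_i' = x_i − (cap_i+1)): x_1 ≥ 4 gives C(8,2) = 28; x_2 ≥ 5 gives C(7,2) = 21; x_3 ≥ 6 gives C(6,2) = 15. Together 64.
Add back pairs where two caps are both exceeded: 3 + 1 + 0 = 4.
By inclusion–exclusion the count is 66 − 64 + 4 = 6.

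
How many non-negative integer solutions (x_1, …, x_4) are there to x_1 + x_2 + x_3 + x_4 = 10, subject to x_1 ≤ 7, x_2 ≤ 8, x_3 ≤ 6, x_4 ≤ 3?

168

Ignoring the caps, the number of non-negative solutions to x_1+…+x_4 = 10 is C(13,3) = 286.
Subtract solutions that violate a single cap (substitute x_i' = x_i − (cap_i+1)): x_1 ≥ 8 gives C(5,3) = 10; x_2 ≥ 9 gives C(4,3) = 4; x_3 ≥ 7 gives C(6,3) = 20; x_4 ≥ 4 gives C(9,3) = 84. Together 118.
No two caps can be exceeded simultaneously, so the pair terms are all 0.
By inclusion–exclusion the count is 286 − 118 + 0 = 168.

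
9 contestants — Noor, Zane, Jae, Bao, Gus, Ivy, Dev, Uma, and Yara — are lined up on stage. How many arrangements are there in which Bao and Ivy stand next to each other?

80640

Treat {Bao, Ivy} as a single unit. There are 8 units to order, and the pair itself can be ordered 2 ways.
So the count is 2·(8)! = 80640.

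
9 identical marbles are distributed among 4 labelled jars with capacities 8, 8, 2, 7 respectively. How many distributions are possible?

Ignoring the caps, the number of non-negative solutions to x_1+…+x_4 = 9 is C(12,3) = 220.
Subtract solutions that violate a single cap (substitute x_i' = x_i − (cap_i+1)): x_1 ≥ 9 gives C(3,3) = 1; x_2 ≥ 9 gives C(3,3) = 1; x_3 ≥ 3 gives C(9,3) = 84; x_4 ≥ 8 gives C(4,3) = 4. Together 90.
No two caps can be exceeded simultaneously, so the pair terms are all 0.
By inclusion–exclusion the count is 220 − 90 + 0 = 130.

130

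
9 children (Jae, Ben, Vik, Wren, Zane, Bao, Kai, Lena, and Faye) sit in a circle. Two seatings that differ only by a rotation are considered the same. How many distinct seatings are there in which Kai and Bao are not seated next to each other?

All circular seatings of 9 people number (8)! = 40320.
Seatings with Kai beside Bao: treat them as a block with 2 internal orders, giving 2 × (7)! = 10080.
Subtracting, 40320 − 10080 = 30240.

30240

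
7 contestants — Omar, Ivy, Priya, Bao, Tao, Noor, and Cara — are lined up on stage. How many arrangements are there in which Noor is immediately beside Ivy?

Glue Noor and Ivy into one block (2 internal orders), leaving 6 units to arrange in a row.
So the count is 2·(6)! = 1440.

1440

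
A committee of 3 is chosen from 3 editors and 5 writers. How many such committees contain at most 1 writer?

Split by how many writers are chosen (0 through 1).
Sum: C(5,0)·C(3,3) + C(5,1)·C(3,2) = 1 + 15 = 16.

16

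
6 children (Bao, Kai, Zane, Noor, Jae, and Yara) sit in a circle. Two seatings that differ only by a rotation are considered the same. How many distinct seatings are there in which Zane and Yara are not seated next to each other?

Without the restriction there are (5)! = 120 seatings.
Seatings with Zane beside Yara: treat them as a block with 2 internal orders, giving 2 × (4)! = 48.
Subtracting, 120 − 48 = 72.

72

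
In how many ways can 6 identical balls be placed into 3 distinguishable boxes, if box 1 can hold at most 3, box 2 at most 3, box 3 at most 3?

Without the upper bounds there are C(8,2) = 28 ways to split 6 among 3 boxes.
Subtract solutions that violate a single cap (substitute x_i' = x_i − (cap_i+1)): x_1 ≥ 4 gives C(4,2) = 6; x_2 ≥ 4 gives C(4,2) = 6; x_3 ≥ 4 gives C(4,2) = 6. Together 18.
No two caps can be exceeded simultaneously, so the pair terms are all 0.
By inclusion–exclusion the count is 28 − 18 + 0 = 10.

10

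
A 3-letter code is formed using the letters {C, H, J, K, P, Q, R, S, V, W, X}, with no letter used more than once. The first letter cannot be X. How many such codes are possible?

The first letter has 11−1 = 10 choices (anything except X).
The remaining 2 letters are filled from the other 10 symbols without repetition: 10 × 9 = 90.
Total: 10 × 90 = 900.

900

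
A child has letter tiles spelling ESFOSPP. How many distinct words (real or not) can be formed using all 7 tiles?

ESFOSPP has 7 letters with P appearing twice and S appearing twice.
The number of distinct arrangements is 7!/(2!·2!) = 5040/4 = 1260.

1260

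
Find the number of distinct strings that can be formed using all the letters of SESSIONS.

1680

The 8 letters of SESSIONS have repeats: S appearing 4 times.
Dividing 8! = 40320 by 4! = 24 for the repeated letters gives 1680.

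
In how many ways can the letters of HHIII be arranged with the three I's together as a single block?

3

Treat the 3 copies of I as a single block. The multiset to arrange is then {III, H, H}, 3 items in all.
That gives (3)!/(2!) = 3 arrangements.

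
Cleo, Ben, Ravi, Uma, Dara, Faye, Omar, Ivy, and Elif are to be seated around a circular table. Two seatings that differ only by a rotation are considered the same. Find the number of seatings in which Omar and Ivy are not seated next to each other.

30240

Without the restriction there are (8)! = 40320 seatings.
Seatings with Omar beside Ivy: treat them as a block with 2 internal orders, giving 2 × (7)! = 10080.
Subtracting, 40320 − 10080 = 30240.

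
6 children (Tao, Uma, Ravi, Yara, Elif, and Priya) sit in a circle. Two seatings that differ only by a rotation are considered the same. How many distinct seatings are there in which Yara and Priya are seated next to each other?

Glue Yara and Priya into a block (2 internal orders). Seating 5 units around a circle gives (4)! arrangements.
So 2 × (4)! = 2 × 24 = 48.

48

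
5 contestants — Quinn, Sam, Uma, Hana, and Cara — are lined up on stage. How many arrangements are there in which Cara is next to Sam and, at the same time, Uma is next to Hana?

24

Treat {Cara,Sam} as one block (2 orders) and {Uma,Hana} as another (2 orders).
That leaves 3 units to arrange: 2 × 2 × 3! = 4 × 6 = 24.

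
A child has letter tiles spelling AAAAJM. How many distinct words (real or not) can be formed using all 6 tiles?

30

Letter multiplicities in AAAAJM: A×4, J×1, M×1.
So there are 6! / (4!) = 30 distinguishable arrangements.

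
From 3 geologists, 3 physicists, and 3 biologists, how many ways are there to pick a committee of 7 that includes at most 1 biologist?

Split by how many biologists are chosen (0 through 1).
Sum: C(3,0)·C(6,7) + C(3,1)·C(6,6) = 0 + 3 = 3.

3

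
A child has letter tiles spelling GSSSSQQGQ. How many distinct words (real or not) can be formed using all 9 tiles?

The 9 letters of GSSSSQQGQ have repeats: G appearing twice, Q appearing 3 times, and S appearing 4 times.
Dividing 9! = 362880 by 4!·3!·2! = 288 for the repeated letters gives 1260.

1260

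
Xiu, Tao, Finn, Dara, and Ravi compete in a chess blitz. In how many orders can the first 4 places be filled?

There are 5 choices for 1st place, 4 for 2nd, and so on down to 2 for position 4.
That gives 5 × 4 × 3 × 2 = 120.

120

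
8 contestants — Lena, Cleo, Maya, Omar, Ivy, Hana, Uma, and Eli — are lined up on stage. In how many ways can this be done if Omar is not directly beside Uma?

There are 8! = 40320 arrangements in all. If Omar and Uma are adjacent, merging them into one block gives 2·(7)! = 10080 arrangements.
Complementary counting: 40320 − 10080 = 30240.

30240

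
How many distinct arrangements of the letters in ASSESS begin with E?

Fix E in the first position and arrange the remaining 5 letters.
Those 5 letters have S appearing 4 times, giving (5)!/(4!) = 5.

5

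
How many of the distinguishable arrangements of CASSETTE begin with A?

630

Fix A in the first position and arrange the remaining 7 letters.
Those 7 letters have E appearing twice, S appearing twice, and T appearing twice, giving (7)!/(2!·2!·2!) = 630.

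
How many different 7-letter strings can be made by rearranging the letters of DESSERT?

Letter multiplicities in DESSERT: D×1, E×2, R×1, S×2, T×1.
The number of distinct arrangements is 7!/(2!·2!) = 5040/4 = 1260.

1260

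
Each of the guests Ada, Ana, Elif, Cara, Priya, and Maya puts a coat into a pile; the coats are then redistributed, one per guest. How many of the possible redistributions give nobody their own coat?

Let Aᵢ be the assignments in which guest i gets their own coat. We want the size of the complement of A₁∪…∪A_6.
By inclusion–exclusion this is Σ_{j=0}^{6} (−1)^j C(6,j)·(6−j)!.
Computing: 720 − 720 + 360 − 120 + 30 − 6 + 1 = 265.

265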